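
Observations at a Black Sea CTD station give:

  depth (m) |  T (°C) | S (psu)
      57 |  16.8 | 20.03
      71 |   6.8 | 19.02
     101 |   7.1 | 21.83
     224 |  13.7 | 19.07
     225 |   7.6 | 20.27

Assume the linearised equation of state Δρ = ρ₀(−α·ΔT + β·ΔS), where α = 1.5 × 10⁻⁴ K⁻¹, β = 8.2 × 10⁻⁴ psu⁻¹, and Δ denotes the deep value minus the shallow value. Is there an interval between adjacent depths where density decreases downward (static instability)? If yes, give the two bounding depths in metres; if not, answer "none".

Evaluate Δρ/ρ₀ = −αΔT + βΔS across each adjacent pair:
  57–71 m: −αΔT+βΔS = −(1.5 × 10⁻⁴)(-10.0)+(8.2 × 10⁻⁴)(-1.01) = 6.7 × 10⁻⁴ → stable
  71–101 m: −αΔT+βΔS = −(1.5 × 10⁻⁴)(+0.3)+(8.2 × 10⁻⁴)(+2.81) = 2.3 × 10⁻³ → stable
  101–224 m: −αΔT+βΔS = −(1.5 × 10⁻⁴)(+6.6)+(8.2 × 10⁻⁴)(-2.76) = -3.3 × 10⁻³ → UNSTABLE
  224–225 m: −αΔT+βΔS = −(1.5 × 10⁻⁴)(-6.1)+(8.2 × 10⁻⁴)(+1.20) = 1.9 × 10⁻³ → stable
The 101–224 m interval has Δρ < 0: lighter water underlies denser water.

101–224 m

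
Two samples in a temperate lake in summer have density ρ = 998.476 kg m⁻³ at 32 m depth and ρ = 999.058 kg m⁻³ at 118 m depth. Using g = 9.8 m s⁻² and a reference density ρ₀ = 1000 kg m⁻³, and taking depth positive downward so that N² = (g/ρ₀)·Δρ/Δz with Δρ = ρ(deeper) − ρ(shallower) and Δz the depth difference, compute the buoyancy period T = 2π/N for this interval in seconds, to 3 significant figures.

772 s

Δρ = 999.058 − 998.476 = 0.582 kg m⁻³ over Δz = 118 − 32 = 86 m.
N² = (9.8/1000) × (0.582/86) = 6.6321 × 10⁻⁵ s⁻².
N = √(6.6321 × 10⁻⁵) = 8.1438 × 10⁻³ rad s⁻¹, so T = 2π/N = 771.53 s ≈ 772 s.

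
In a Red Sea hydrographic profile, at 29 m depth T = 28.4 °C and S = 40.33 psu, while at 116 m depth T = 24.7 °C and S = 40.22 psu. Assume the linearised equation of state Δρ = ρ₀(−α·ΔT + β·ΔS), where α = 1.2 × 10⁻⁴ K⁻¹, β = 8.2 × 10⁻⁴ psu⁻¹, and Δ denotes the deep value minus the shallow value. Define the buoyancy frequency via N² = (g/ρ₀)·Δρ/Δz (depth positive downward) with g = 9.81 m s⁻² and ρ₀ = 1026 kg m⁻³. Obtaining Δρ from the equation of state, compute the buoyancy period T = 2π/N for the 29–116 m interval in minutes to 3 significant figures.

ΔT = -3.7 K, ΔS = -0.11 psu (deep − shallow).
Δρ/ρ₀ = −αΔT + βΔS = 4.44 × 10⁻⁴ − 9.02 × 10⁻⁵ = 3.538 × 10⁻⁴, so Δρ ≈ 0.3630 kg m⁻³.
N² = (g/ρ₀)·Δρ/Δz = g·(Δρ/ρ₀)/Δz = 9.81 × 3.538 × 10⁻⁴ / 87 = 3.9894 × 10⁻⁵ s⁻².
N = √(3.9894 × 10⁻⁵) = 6.3162 × 10⁻³ rad s⁻¹ → T = 2π/N = 994.77 s = 16.579 min ≈ 16.6 min.

16.6 min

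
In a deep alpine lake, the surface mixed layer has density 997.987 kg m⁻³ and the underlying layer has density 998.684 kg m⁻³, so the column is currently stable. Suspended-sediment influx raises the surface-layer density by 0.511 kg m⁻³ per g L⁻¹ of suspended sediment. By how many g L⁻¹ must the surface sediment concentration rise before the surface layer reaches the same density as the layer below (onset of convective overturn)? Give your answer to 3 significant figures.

1.36 g L⁻¹

Density deficit of the surface layer: 998.684 − 997.987 = 0.697 kg m⁻³.
Required change = 0.697 / 0.511 = 1.36 g L⁻¹.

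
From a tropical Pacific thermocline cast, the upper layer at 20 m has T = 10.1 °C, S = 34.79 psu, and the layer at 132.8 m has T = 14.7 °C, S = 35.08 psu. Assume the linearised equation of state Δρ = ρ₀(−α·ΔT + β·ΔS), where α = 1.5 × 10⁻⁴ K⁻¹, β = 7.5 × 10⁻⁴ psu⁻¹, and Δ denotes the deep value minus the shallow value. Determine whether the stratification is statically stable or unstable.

ΔT = 14.7 − 10.1 = +4.6 K and ΔS = 35.08 − 34.79 = +0.29 psu (deep − shallow).
−αΔT = -6.90 × 10⁻⁴; βΔS = 2.175 × 10⁻⁴; sum Δρ/ρ₀ = -4.725 × 10⁻⁴.
Δρ/ρ₀ < 0, so Δρ < 0: deeper water is lighter → statically unstable; the column would overturn.

unstable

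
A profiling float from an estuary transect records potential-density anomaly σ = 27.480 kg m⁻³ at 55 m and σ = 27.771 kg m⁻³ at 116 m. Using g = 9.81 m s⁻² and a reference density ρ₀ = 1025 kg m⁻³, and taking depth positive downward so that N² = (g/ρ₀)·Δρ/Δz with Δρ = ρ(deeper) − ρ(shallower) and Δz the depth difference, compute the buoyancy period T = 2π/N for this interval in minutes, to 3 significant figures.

15.5 min

Δρ = 1027.771 − 1027.480 = 0.291 kg m⁻³ over Δz = 116 − 55 = 61 m.
N² = (9.81/1025) × (0.291/61) = 4.5657 × 10⁻⁵ s⁻².
N = √(4.5657 × 10⁻⁵) = 6.7570 × 10⁻³ rad s⁻¹, so T = 2π/N = 929.88 s = 15.498 min ≈ 15.5 min.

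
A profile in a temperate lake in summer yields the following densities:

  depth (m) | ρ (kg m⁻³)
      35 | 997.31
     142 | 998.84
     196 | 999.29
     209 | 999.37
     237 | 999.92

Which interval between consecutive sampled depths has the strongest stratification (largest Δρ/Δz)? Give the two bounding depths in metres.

209–237 m

Compute the density gradient over each adjacent pair:
  35–142 m: Δρ/Δz = 1.53/107 = 0.014 kg m⁻⁴
  142–196 m: Δρ/Δz = 0.45/54 = 8.3 × 10⁻³ kg m⁻⁴
  196–209 m: Δρ/Δz = 0.08/13 = 6.2 × 10⁻³ kg m⁻⁴
  209–237 m: Δρ/Δz = 0.55/28 = 0.020 kg m⁻⁴
The largest gradient is in the 209–237 m interval — the pycnocline.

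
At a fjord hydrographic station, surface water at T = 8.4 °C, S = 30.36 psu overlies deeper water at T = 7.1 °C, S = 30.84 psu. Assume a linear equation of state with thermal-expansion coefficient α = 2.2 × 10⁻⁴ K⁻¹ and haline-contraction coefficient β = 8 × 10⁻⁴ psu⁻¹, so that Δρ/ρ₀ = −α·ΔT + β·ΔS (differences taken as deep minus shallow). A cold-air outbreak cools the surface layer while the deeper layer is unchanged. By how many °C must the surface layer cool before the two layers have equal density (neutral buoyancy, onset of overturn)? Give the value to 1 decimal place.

3.0 °C

Neutral buoyancy requires Δρ = 0, i.e. −α(T_deep − T_surf′) + β(S_deep − S_surf) = 0.
T_surf′ = T_deep − (β/α)·ΔS = 7.1 − (8 × 10⁻⁴/2.2 × 10⁻⁴)·(+0.48) = 5.355 °C.
Cooling required: 8.4 − (5.355) = 3.045 °C.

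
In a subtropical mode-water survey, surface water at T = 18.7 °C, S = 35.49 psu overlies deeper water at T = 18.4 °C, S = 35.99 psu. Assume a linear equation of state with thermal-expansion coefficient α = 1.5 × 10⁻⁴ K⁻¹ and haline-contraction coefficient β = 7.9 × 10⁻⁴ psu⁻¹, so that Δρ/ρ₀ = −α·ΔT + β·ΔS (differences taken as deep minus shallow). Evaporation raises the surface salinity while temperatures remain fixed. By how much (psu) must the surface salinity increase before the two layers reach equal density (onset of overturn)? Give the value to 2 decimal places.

0.56 psu

Neutral buoyancy requires −α(T_deep − T_surf) + β(S_deep − S_surf′) = 0.
S_surf′ = S_deep − (α/β)·ΔT = 35.99 − (1.5 × 10⁻⁴/7.9 × 10⁻⁴)·(-0.3) = 36.0470 psu.
Increase required: 36.0470 − 35.49 = 0.5570 psu.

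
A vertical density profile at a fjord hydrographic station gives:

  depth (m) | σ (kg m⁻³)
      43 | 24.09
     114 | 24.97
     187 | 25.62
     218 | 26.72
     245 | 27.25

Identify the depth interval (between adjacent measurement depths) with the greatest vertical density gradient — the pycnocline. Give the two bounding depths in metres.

Compute the density gradient over each adjacent pair:
  43–114 m: Δρ/Δz = 0.88/71 = 0.012 kg m⁻⁴
  114–187 m: Δρ/Δz = 0.65/73 = 8.9 × 10⁻³ kg m⁻⁴
  187–218 m: Δρ/Δz = 1.10/31 = 0.035 kg m⁻⁴
  218–245 m: Δρ/Δz = 0.53/27 = 0.020 kg m⁻⁴
The largest gradient is in the 187–218 m interval — the pycnocline.

187–218 m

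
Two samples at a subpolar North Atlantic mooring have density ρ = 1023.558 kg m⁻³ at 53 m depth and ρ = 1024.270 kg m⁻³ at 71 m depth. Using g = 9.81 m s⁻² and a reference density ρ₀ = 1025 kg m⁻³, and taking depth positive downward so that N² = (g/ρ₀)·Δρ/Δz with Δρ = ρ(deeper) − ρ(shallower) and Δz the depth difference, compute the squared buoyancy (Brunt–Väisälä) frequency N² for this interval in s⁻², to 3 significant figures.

Δρ = 1024.270 − 1023.558 = 0.712 kg m⁻³ over Δz = 71 − 53 = 18 m.
N² = (9.81/1025) × (0.712/18) = 3.7858 × 10⁻⁴ s⁻² ≈ 3.79 × 10⁻⁴ s⁻².
Since Δρ > 0 the layer is stably stratified.

3.79 × 10⁻⁴ s⁻²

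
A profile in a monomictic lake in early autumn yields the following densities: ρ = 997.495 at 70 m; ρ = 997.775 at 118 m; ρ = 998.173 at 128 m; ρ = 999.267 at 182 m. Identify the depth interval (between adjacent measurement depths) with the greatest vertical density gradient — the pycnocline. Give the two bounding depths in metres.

Compute the density gradient over each adjacent pair:
  70–118 m: Δρ/Δz = 0.280/48 = 5.8 × 10⁻³ kg m⁻⁴
  118–128 m: Δρ/Δz = 0.398/10 = 0.040 kg m⁻⁴
  128–182 m: Δρ/Δz = 1.094/54 = 0.020 kg m⁻⁴
The largest gradient is in the 118–128 m interval — the pycnocline.

118–128 m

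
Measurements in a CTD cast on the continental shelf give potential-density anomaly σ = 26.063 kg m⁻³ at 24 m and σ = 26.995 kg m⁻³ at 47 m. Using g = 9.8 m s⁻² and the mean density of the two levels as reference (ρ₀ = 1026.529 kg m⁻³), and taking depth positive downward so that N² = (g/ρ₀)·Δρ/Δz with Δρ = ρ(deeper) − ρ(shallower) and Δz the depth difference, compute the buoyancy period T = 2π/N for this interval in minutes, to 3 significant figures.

5.32 min

Δρ = 1026.995 − 1026.063 = 0.932 kg m⁻³ over Δz = 47 − 24 = 23 m.
N² = (9.8/1026.529) × (0.932/23) = 3.8685 × 10⁻⁴ s⁻².
N = √(3.8685 × 10⁻⁴) = 0.019669 rad s⁻¹, so T = 2π/N = 319.45 s = 5.3242 min ≈ 5.32 min.
N² > 0, so the interval is statically stable.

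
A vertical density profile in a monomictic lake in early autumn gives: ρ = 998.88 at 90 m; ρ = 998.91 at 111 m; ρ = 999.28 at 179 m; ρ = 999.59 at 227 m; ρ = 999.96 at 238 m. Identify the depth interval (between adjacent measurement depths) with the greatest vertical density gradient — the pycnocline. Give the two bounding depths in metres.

Compute the density gradient over each adjacent pair:
  90–111 m: Δρ/Δz = 0.03/21 = 1.4 × 10⁻³ kg m⁻⁴
  111–179 m: Δρ/Δz = 0.37/68 = 5.4 × 10⁻³ kg m⁻⁴
  179–227 m: Δρ/Δz = 0.31/48 = 6.5 × 10⁻³ kg m⁻⁴
  227–238 m: Δρ/Δz = 0.37/11 = 0.034 kg m⁻⁴
The largest gradient is in the 227–238 m interval — the pycnocline.

227–238 m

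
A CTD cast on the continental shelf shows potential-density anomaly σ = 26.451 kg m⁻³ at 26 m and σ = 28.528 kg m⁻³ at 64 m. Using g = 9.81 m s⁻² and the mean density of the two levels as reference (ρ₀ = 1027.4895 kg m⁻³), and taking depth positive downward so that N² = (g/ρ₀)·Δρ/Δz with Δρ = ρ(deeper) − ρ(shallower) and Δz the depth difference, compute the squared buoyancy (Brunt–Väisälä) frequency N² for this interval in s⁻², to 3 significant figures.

Δρ = 1028.528 − 1026.451 = 2.077 kg m⁻³ over Δz = 64 − 26 = 38 m.
N² = (9.81/1027.4895) × (2.077/38) = 5.2185 × 10⁻⁴ s⁻² ≈ 5.22 × 10⁻⁴ s⁻².

5.22 × 10⁻⁴ s⁻²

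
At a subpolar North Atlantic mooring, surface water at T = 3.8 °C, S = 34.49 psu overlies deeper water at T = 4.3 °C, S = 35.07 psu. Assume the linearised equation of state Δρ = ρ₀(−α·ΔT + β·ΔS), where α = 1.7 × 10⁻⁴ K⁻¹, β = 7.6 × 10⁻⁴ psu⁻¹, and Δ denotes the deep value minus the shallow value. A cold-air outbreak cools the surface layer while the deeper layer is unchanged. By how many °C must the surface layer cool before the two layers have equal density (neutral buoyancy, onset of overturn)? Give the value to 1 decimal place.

Neutral buoyancy requires Δρ = 0, i.e. −α(T_deep − T_surf′) + β(S_deep − S_surf) = 0.
T_surf′ = T_deep − (β/α)·ΔS = 4.3 − (7.6 × 10⁻⁴/1.7 × 10⁻⁴)·(+0.58) = 1.707 °C.
Cooling required: 3.8 − (1.707) = 2.093 °C.

2.1 °C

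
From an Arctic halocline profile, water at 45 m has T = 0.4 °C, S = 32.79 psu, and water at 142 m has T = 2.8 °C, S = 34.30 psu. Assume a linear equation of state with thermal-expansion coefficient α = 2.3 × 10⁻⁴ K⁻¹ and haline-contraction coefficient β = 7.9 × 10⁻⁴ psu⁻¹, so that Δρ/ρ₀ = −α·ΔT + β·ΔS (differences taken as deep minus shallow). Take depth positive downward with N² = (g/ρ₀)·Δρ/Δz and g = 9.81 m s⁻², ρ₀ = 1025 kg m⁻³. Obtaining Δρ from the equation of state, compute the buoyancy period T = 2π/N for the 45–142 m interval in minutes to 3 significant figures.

13.0 min

ΔT = +2.4 K, ΔS = +1.51 psu (deep − shallow).
Δρ/ρ₀ = −αΔT + βΔS = -5.52 × 10⁻⁴ + 1.1929 × 10⁻³ = 6.409 × 10⁻⁴, so Δρ ≈ 0.6569 kg m⁻³.
N² = (g/ρ₀)·Δρ/Δz = g·(Δρ/ρ₀)/Δz = 9.81 × 6.409 × 10⁻⁴ / 97 = 6.4817 × 10⁻⁵ s⁻².
N = √(6.4817 × 10⁻⁵) = 8.0509 × 10⁻³ rad s⁻¹ → T = 2π/N = 780.43 s = 13.007 min ≈ 13.0 min.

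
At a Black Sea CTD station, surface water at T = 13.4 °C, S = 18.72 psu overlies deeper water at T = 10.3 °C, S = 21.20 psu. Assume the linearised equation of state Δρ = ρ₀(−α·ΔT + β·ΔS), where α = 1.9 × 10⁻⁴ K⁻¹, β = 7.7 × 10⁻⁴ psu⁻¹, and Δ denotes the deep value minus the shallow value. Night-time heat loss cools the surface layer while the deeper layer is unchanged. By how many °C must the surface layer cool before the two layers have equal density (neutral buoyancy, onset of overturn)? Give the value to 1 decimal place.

Neutral buoyancy requires Δρ = 0, i.e. −α(T_deep − T_surf′) + β(S_deep − S_surf) = 0.
T_surf′ = T_deep − (β/α)·ΔS = 10.3 − (7.7 × 10⁻⁴/1.9 × 10⁻⁴)·(+2.48) = 0.249 °C.
Cooling required: 13.4 − (0.249) = 13.151 °C.

13.2 °C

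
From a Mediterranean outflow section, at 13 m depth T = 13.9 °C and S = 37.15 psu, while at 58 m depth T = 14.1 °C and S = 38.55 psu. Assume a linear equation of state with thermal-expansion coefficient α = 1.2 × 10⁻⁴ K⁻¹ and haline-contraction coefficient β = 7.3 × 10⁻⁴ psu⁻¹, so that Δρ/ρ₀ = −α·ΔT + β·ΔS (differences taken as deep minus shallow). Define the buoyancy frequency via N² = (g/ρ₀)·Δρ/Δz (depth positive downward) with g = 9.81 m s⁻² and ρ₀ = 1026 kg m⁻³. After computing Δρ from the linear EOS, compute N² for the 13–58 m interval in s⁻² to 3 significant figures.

ΔT = +0.2 K, ΔS = +1.40 psu (deep − shallow).
Δρ/ρ₀ = −αΔT + βΔS = -2.40 × 10⁻⁵ + 1.022 × 10⁻³ = 9.98 × 10⁻⁴, so Δρ ≈ 1.024 kg m⁻³.
N² = (g/ρ₀)·Δρ/Δz = g·(Δρ/ρ₀)/Δz = 9.81 × 9.98 × 10⁻⁴ / 45 = 2.1756 × 10⁻⁴ s⁻² ≈ 2.18 × 10⁻⁴ s⁻².

2.18 × 10⁻⁴ s⁻²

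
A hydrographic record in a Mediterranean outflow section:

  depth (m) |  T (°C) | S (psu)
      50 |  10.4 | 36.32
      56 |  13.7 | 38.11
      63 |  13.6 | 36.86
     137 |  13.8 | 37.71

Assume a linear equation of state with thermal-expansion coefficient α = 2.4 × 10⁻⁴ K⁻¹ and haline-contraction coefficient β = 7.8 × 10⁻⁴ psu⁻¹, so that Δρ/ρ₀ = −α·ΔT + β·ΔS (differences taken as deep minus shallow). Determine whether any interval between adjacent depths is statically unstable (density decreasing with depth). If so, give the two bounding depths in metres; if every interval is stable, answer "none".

56–63 m

Evaluate Δρ/ρ₀ = −αΔT + βΔS across each adjacent pair:
  50–56 m: −αΔT+βΔS = −(2.4 × 10⁻⁴)(+3.3)+(7.8 × 10⁻⁴)(+1.79) = 6.0 × 10⁻⁴ → stable
  56–63 m: −αΔT+βΔS = −(2.4 × 10⁻⁴)(-0.1)+(7.8 × 10⁻⁴)(-1.25) = -9.5 × 10⁻⁴ → UNSTABLE
  63–137 m: −αΔT+βΔS = −(2.4 × 10⁻⁴)(+0.2)+(7.8 × 10⁻⁴)(+0.85) = 6.1 × 10⁻⁴ → stable
The 56–63 m interval has Δρ < 0: lighter water underlies denser water.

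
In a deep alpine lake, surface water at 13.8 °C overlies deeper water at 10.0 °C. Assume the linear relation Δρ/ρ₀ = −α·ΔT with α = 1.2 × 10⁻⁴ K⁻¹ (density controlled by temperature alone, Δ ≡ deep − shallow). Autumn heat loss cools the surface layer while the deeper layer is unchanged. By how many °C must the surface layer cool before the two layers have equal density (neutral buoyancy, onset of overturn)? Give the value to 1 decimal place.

With temperature the only control, equal density requires T_surf′ = T_deep.
T_surf′ = 10.0 °C.
Cooling required: 13.8 − 10.0 = 3.8 °C.

3.8 °C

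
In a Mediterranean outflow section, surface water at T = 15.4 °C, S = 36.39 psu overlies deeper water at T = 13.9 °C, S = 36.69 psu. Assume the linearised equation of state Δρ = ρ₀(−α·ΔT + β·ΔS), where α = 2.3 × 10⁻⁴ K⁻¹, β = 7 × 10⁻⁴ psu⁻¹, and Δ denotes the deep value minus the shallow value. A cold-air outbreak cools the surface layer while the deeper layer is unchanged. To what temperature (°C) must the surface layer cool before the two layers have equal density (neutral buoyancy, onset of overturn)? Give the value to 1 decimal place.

Neutral buoyancy requires Δρ = 0, i.e. −α(T_deep − T_surf′) + β(S_deep − S_surf) = 0.
T_surf′ = T_deep − (β/α)·ΔS = 13.9 − (7 × 10⁻⁴/2.3 × 10⁻⁴)·(+0.30) = 12.987 °C.
Cooling required: 15.4 − (12.987) = 2.413 °C.

13.0 °C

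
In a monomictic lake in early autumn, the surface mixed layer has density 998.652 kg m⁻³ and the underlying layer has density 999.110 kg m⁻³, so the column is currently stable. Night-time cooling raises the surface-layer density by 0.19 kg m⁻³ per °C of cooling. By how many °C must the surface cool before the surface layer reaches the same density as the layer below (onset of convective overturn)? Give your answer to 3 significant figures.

Density deficit of the surface layer: 999.110 − 998.652 = 0.458 kg m⁻³.
Required change = 0.458 / 0.19 = 2.41 °C.

2.41 °C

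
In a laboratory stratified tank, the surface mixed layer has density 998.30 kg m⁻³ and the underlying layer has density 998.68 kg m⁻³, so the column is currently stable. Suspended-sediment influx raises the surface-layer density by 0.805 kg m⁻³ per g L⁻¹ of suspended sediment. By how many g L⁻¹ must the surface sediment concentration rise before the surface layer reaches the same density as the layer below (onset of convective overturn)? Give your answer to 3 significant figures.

0.472 g L⁻¹

Density deficit of the surface layer: 998.68 − 998.30 = 0.38 kg m⁻³.
Required change = 0.38 / 0.805 = 0.472 g L⁻¹.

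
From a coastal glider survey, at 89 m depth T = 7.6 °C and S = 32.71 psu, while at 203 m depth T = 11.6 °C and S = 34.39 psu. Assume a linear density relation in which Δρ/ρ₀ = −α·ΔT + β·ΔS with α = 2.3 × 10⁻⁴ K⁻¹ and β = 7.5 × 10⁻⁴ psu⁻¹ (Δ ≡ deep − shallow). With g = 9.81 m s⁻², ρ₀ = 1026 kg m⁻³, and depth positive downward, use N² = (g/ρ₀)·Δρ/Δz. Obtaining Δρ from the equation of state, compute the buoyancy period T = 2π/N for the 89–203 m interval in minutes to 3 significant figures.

ΔT = +4.0 K, ΔS = +1.68 psu (deep − shallow).
Δρ/ρ₀ = −αΔT + βΔS = -9.20 × 10⁻⁴ + 1.26 × 10⁻³ = 3.40 × 10⁻⁴, so Δρ ≈ 0.3488 kg m⁻³.
N² = (g/ρ₀)·Δρ/Δz = g·(Δρ/ρ₀)/Δz = 9.81 × 3.40 × 10⁻⁴ / 114 = 2.9258 × 10⁻⁵ s⁻².
N = √(2.9258 × 10⁻⁵) = 5.4091 × 10⁻³ rad s⁻¹ → T = 2π/N = 1.1616 × 10³ s = 19.360 min ≈ 19.4 min.

19.4 min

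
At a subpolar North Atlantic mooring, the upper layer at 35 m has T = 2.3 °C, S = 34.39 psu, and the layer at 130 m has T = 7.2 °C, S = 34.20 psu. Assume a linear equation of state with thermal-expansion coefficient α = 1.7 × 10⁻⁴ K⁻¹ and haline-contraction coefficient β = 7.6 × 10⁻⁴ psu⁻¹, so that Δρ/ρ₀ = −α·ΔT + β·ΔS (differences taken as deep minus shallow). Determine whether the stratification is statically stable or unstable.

unstable

ΔT = 7.2 − 2.3 = +4.9 K and ΔS = 34.20 − 34.39 = -0.19 psu (deep − shallow).
−αΔT = -8.33 × 10⁻⁴; βΔS = -1.444 × 10⁻⁴; sum Δρ/ρ₀ = -9.774 × 10⁻⁴.
Δρ/ρ₀ < 0, so Δρ < 0: deeper water is lighter → statically unstable; the column would overturn.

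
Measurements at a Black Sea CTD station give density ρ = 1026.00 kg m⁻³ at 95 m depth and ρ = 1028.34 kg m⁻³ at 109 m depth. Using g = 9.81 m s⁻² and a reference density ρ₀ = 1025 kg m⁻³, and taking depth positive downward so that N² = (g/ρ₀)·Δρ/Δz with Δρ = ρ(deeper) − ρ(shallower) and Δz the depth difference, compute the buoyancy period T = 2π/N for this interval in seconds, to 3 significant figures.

157 s

Δρ = 1028.34 − 1026.00 = 2.34 kg m⁻³ over Δz = 109 − 95 = 14 m.
N² = (9.81/1025) × (2.34/14) = 1.5997 × 10⁻³ s⁻².
N = √(1.5997 × 10⁻³) = 0.039996 rad s⁻¹, so T = 2π/N = 157.10 s ≈ 157 s.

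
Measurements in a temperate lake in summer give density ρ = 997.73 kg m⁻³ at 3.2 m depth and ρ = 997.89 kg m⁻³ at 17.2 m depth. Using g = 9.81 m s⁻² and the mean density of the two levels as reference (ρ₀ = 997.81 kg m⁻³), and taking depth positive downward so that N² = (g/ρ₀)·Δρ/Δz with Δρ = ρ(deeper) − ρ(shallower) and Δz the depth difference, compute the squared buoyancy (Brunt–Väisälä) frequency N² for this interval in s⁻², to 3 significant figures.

1.12 × 10⁻⁴ s⁻²

Δρ = 997.89 − 997.73 = 0.16 kg m⁻³ over Δz = 17.2 − 3.2 = 14 m.
N² = (9.81/997.81) × (0.16/14) = 1.1236 × 10⁻⁴ s⁻² ≈ 1.12 × 10⁻⁴ s⁻².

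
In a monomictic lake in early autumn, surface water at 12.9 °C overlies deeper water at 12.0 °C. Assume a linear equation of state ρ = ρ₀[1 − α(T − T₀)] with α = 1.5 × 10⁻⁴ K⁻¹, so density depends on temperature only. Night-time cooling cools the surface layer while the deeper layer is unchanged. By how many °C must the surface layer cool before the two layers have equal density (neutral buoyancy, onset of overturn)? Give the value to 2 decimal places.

0.90 °C

With temperature the only control, equal density requires T_surf′ = T_deep.
T_surf′ = 12.0 °C.
Cooling required: 12.9 − 12.0 = 0.90 °C.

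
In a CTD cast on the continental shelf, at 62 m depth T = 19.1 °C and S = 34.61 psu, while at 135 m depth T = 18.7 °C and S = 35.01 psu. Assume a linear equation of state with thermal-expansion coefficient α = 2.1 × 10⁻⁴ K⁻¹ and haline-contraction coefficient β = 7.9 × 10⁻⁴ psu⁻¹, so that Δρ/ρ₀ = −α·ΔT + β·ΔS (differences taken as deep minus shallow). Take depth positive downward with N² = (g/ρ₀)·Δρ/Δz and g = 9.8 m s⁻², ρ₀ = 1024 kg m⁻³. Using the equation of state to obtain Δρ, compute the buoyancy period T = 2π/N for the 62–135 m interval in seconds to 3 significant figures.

857 s

ΔT = -0.4 K, ΔS = +0.40 psu (deep − shallow).
Δρ/ρ₀ = −αΔT + βΔS = 8.40 × 10⁻⁵ + 3.16 × 10⁻⁴ = 4.00 × 10⁻⁴, so Δρ ≈ 0.4096 kg m⁻³.
N² = (g/ρ₀)·Δρ/Δz = g·(Δρ/ρ₀)/Δz = 9.8 × 4.00 × 10⁻⁴ / 73 = 5.3699 × 10⁻⁵ s⁻².
N = √(5.3699 × 10⁻⁵) = 7.3280 × 10⁻³ rad s⁻¹ → T = 2π/N = 857.42 s ≈ 857 s.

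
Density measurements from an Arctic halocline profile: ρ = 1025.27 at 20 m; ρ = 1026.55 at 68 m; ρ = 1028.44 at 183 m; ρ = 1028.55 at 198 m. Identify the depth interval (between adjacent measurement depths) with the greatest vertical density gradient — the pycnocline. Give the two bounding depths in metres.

Compute the density gradient over each adjacent pair:
  20–68 m: Δρ/Δz = 1.28/48 = 0.027 kg m⁻⁴
  68–183 m: Δρ/Δz = 1.89/115 = 0.016 kg m⁻⁴
  183–198 m: Δρ/Δz = 0.11/15 = 7.3 × 10⁻³ kg m⁻⁴
The largest gradient is in the 20–68 m interval — the pycnocline.

20–68 m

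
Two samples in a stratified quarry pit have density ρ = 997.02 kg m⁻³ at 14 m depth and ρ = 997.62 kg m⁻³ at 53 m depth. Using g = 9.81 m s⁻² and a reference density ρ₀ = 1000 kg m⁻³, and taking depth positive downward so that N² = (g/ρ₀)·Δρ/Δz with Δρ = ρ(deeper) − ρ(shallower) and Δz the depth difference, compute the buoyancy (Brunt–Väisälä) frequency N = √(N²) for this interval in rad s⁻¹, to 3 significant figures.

0.0123 rad s⁻¹

Δρ = 997.62 − 997.02 = 0.60 kg m⁻³ over Δz = 53 − 14 = 39 m.
N² = (9.81/1000) × (0.60/39) = 1.5092 × 10⁻⁴ s⁻².
N = √(1.5092 × 10⁻⁴) = 0.012285 rad s⁻¹ ≈ 0.0123 rad s⁻¹.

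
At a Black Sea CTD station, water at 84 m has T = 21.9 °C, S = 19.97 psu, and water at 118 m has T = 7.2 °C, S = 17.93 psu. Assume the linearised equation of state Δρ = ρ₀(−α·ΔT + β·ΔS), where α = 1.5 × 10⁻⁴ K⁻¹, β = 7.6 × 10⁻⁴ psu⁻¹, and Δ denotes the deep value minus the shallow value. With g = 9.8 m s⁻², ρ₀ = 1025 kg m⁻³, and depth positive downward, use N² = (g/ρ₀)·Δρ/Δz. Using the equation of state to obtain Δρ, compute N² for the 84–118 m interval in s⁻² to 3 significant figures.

1.89 × 10⁻⁴ s⁻²

ΔT = -14.7 K, ΔS = -2.04 psu (deep − shallow).
Δρ/ρ₀ = −αΔT + βΔS = 2.205 × 10⁻³ − 1.5504 × 10⁻³ = 6.546 × 10⁻⁴, so Δρ ≈ 0.6710 kg m⁻³.
N² = (g/ρ₀)·Δρ/Δz = g·(Δρ/ρ₀)/Δz = 9.8 × 6.546 × 10⁻⁴ / 34 = 1.8868 × 10⁻⁴ s⁻² ≈ 1.89 × 10⁻⁴ s⁻².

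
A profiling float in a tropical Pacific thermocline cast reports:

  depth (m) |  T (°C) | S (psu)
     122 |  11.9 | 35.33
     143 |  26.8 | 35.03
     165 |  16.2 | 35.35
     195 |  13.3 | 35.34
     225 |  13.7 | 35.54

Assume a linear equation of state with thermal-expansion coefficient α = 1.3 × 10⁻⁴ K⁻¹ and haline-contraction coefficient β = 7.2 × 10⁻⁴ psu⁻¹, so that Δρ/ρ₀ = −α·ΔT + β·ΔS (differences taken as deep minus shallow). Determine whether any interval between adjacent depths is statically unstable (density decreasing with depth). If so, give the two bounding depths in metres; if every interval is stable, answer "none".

Evaluate Δρ/ρ₀ = −αΔT + βΔS across each adjacent pair:
  122–143 m: −αΔT+βΔS = −(1.3 × 10⁻⁴)(+14.9)+(7.2 × 10⁻⁴)(-0.30) = -2.2 × 10⁻³ → UNSTABLE
  143–165 m: −αΔT+βΔS = −(1.3 × 10⁻⁴)(-10.6)+(7.2 × 10⁻⁴)(+0.32) = 1.6 × 10⁻³ → stable
  165–195 m: −αΔT+βΔS = −(1.3 × 10⁻⁴)(-2.9)+(7.2 × 10⁻⁴)(-0.01) = 3.7 × 10⁻⁴ → stable
  195–225 m: −αΔT+βΔS = −(1.3 × 10⁻⁴)(+0.4)+(7.2 × 10⁻⁴)(+0.20) = 9.2 × 10⁻⁵ → stable
The 122–143 m interval has Δρ < 0: lighter water underlies denser water.

122–143 m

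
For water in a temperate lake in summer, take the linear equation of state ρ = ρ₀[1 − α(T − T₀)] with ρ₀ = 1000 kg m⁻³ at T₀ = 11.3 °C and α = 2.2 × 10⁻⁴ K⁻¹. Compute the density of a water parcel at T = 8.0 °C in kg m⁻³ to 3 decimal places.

T − T₀ = -3.3 K.
Bracket = 1 − α·(-3.3) = 1 + (7.26 × 10⁻⁴) = 1.0007260.
ρ = 1000 × 1.0007260 = 1000.726 kg m⁻³.

1000.726 kg m⁻³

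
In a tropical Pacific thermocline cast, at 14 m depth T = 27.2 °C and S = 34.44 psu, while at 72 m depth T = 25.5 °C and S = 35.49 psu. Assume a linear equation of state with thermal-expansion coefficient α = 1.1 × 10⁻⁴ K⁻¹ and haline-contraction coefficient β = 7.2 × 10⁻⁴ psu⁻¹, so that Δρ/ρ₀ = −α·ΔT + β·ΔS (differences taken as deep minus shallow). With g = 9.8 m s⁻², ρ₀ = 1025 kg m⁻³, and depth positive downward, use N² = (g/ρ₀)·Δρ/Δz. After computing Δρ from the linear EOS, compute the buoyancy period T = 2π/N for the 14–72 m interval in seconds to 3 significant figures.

498 s

ΔT = -1.7 K, ΔS = +1.05 psu (deep − shallow).
Δρ/ρ₀ = −αΔT + βΔS = 1.87 × 10⁻⁴ + 7.56 × 10⁻⁴ = 9.43 × 10⁻⁴, so Δρ ≈ 0.9666 kg m⁻³.
N² = (g/ρ₀)·Δρ/Δz = g·(Δρ/ρ₀)/Δz = 9.8 × 9.43 × 10⁻⁴ / 58 = 1.5933 × 10⁻⁴ s⁻².
N = √(1.5933 × 10⁻⁴) = 0.012623 rad s⁻¹ → T = 2π/N = 497.76 s ≈ 498 s.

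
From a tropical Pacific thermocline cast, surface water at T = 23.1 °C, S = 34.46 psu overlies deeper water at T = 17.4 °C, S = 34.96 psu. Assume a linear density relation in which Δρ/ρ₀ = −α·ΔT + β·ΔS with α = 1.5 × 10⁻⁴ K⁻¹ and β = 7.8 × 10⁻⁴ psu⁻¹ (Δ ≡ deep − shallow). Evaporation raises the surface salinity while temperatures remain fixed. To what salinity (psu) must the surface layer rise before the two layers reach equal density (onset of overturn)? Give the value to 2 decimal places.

Neutral buoyancy requires −α(T_deep − T_surf) + β(S_deep − S_surf′) = 0.
S_surf′ = S_deep − (α/β)·ΔT = 34.96 − (1.5 × 10⁻⁴/7.8 × 10⁻⁴)·(-5.7) = 36.0562 psu.
Increase required: 36.0562 − 34.46 = 1.5962 psu.

36.06 psu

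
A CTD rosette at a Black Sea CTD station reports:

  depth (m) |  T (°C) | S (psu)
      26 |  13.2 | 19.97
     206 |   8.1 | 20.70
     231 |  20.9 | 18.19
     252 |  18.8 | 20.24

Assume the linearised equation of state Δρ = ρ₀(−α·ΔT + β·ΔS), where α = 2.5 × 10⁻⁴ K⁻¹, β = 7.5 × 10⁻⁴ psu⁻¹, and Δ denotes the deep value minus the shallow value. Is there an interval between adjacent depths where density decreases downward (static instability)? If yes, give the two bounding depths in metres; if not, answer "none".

206–231 m

Evaluate Δρ/ρ₀ = −αΔT + βΔS across each adjacent pair:
  26–206 m: −αΔT+βΔS = −(2.5 × 10⁻⁴)(-5.1)+(7.5 × 10⁻⁴)(+0.73) = 1.8 × 10⁻³ → stable
  206–231 m: −αΔT+βΔS = −(2.5 × 10⁻⁴)(+12.8)+(7.5 × 10⁻⁴)(-2.51) = -5.1 × 10⁻³ → UNSTABLE
  231–252 m: −αΔT+βΔS = −(2.5 × 10⁻⁴)(-2.1)+(7.5 × 10⁻⁴)(+2.05) = 2.1 × 10⁻³ → stable
The 206–231 m interval has Δρ < 0: lighter water underlies denser water.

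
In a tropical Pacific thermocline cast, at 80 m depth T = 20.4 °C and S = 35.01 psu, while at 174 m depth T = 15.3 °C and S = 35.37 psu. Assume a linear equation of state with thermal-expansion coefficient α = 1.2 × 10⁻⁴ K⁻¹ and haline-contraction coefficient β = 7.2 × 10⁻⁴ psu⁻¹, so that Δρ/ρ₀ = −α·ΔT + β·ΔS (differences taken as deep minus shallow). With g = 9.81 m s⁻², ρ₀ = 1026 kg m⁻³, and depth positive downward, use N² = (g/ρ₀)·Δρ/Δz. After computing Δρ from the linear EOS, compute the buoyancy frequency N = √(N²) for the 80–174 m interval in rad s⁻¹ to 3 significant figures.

ΔT = -5.1 K, ΔS = +0.36 psu (deep − shallow).
Δρ/ρ₀ = −αΔT + βΔS = 6.12 × 10⁻⁴ + 2.592 × 10⁻⁴ = 8.712 × 10⁻⁴, so Δρ ≈ 0.8939 kg m⁻³.
N² = (g/ρ₀)·Δρ/Δz = g·(Δρ/ρ₀)/Δz = 9.81 × 8.712 × 10⁻⁴ / 94 = 9.0920 × 10⁻⁵ s⁻².
N = √(9.0920 × 10⁻⁵) = 9.5352 × 10⁻³ rad s⁻¹ ≈ 9.54 × 10⁻³ rad s⁻¹.

9.54 × 10⁻³ rad s⁻¹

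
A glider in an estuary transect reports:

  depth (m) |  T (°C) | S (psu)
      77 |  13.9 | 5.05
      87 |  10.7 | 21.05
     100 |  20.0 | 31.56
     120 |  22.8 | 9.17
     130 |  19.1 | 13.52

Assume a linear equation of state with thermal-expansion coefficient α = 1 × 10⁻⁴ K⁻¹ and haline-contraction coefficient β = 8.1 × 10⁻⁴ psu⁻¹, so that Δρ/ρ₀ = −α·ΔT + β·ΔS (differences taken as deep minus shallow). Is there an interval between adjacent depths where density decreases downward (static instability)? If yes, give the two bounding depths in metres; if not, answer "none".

Evaluate Δρ/ρ₀ = −αΔT + βΔS across each adjacent pair:
  77–87 m: −αΔT+βΔS = −(1 × 10⁻⁴)(-3.2)+(8.1 × 10⁻⁴)(+16.00) = 0.013 → stable
  87–100 m: −αΔT+βΔS = −(1 × 10⁻⁴)(+9.3)+(8.1 × 10⁻⁴)(+10.51) = 7.6 × 10⁻³ → stable
  100–120 m: −αΔT+βΔS = −(1 × 10⁻⁴)(+2.8)+(8.1 × 10⁻⁴)(-22.39) = -0.018 → UNSTABLE
  120–130 m: −αΔT+βΔS = −(1 × 10⁻⁴)(-3.7)+(8.1 × 10⁻⁴)(+4.35) = 3.9 × 10⁻³ → stable
The 100–120 m interval has Δρ < 0: lighter water underlies denser water.

100–120 m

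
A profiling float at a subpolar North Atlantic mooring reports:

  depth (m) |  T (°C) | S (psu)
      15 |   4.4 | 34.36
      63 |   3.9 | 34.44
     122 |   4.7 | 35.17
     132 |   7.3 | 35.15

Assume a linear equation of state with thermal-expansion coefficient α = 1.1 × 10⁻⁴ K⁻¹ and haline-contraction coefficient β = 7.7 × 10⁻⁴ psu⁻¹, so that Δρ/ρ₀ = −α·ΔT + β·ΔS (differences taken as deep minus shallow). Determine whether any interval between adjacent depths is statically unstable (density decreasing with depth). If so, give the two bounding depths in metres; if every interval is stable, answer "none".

122–132 m

Evaluate Δρ/ρ₀ = −αΔT + βΔS across each adjacent pair:
  15–63 m: −αΔT+βΔS = −(1.1 × 10⁻⁴)(-0.5)+(7.7 × 10⁻⁴)(+0.08) = 1.2 × 10⁻⁴ → stable
  63–122 m: −αΔT+βΔS = −(1.1 × 10⁻⁴)(+0.8)+(7.7 × 10⁻⁴)(+0.73) = 4.7 × 10⁻⁴ → stable
  122–132 m: −αΔT+βΔS = −(1.1 × 10⁻⁴)(+2.6)+(7.7 × 10⁻⁴)(-0.02) = -3.0 × 10⁻⁴ → UNSTABLE
The 122–132 m interval has Δρ < 0: lighter water underlies denser water.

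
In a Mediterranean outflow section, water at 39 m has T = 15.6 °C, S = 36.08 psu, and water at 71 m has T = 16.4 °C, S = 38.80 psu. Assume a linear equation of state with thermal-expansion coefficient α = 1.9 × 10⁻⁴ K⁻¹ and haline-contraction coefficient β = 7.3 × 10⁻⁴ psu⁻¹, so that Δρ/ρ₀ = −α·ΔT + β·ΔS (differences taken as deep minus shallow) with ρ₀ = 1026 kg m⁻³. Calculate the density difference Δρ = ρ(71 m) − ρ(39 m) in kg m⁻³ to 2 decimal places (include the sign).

ΔT = +0.8 K, ΔS = +2.72 psu (deep − shallow).
Δρ/ρ₀ = −(1.9 × 10⁻⁴)(+0.8) + (7.3 × 10⁻⁴)(+2.72) = 1.8336 × 10⁻³.
Δρ = 1026 × (1.8336 × 10⁻³) = +1.88 kg m⁻³.
Positive Δρ: denser below, stable.

+1.88 kg m⁻³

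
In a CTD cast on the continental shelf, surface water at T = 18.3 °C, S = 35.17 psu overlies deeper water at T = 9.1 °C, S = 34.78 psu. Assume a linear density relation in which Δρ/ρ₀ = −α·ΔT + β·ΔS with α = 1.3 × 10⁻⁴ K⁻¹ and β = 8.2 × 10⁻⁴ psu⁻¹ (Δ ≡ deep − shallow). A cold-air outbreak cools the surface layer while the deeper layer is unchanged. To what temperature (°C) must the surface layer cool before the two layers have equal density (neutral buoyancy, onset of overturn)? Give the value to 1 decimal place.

11.6 °C

Neutral buoyancy requires Δρ = 0, i.e. −α(T_deep − T_surf′) + β(S_deep − S_surf) = 0.
T_surf′ = T_deep − (β/α)·ΔS = 9.1 − (8.2 × 10⁻⁴/1.3 × 10⁻⁴)·(-0.39) = 11.560 °C.
Cooling required: 18.3 − (11.560) = 6.740 °C.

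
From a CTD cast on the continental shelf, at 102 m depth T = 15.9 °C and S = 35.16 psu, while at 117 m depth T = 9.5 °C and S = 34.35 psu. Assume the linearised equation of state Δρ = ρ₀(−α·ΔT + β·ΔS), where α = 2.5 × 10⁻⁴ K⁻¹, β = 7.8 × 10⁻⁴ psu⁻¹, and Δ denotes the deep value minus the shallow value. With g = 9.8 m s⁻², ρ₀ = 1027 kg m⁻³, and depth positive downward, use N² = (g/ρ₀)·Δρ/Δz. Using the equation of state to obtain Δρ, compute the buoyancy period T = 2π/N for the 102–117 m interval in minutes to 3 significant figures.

ΔT = -6.4 K, ΔS = -0.81 psu (deep − shallow).
Δρ/ρ₀ = −αΔT + βΔS = 1.60 × 10⁻³ − 6.318 × 10⁻⁴ = 9.682 × 10⁻⁴, so Δρ ≈ 0.9943 kg m⁻³.
N² = (g/ρ₀)·Δρ/Δz = g·(Δρ/ρ₀)/Δz = 9.8 × 9.682 × 10⁻⁴ / 15 = 6.3256 × 10⁻⁴ s⁻².
N = √(6.3256 × 10⁻⁴) = 0.025151 rad s⁻¹ → T = 2π/N = 249.82 s = 4.1637 min ≈ 4.16 min.

4.16 min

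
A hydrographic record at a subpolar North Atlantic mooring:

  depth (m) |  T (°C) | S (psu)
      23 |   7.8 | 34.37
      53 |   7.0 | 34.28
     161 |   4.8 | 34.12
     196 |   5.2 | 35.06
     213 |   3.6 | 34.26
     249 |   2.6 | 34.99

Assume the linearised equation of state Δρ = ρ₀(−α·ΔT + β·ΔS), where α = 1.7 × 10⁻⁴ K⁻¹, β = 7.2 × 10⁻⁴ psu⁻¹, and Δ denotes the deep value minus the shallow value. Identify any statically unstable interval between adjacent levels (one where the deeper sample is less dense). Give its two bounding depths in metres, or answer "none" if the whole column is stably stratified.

Evaluate Δρ/ρ₀ = −αΔT + βΔS across each adjacent pair:
  23–53 m: −αΔT+βΔS = −(1.7 × 10⁻⁴)(-0.8)+(7.2 × 10⁻⁴)(-0.09) = 7.1 × 10⁻⁵ → stable
  53–161 m: −αΔT+βΔS = −(1.7 × 10⁻⁴)(-2.2)+(7.2 × 10⁻⁴)(-0.16) = 2.6 × 10⁻⁴ → stable
  161–196 m: −αΔT+βΔS = −(1.7 × 10⁻⁴)(+0.4)+(7.2 × 10⁻⁴)(+0.94) = 6.1 × 10⁻⁴ → stable
  196–213 m: −αΔT+βΔS = −(1.7 × 10⁻⁴)(-1.6)+(7.2 × 10⁻⁴)(-0.80) = -3.0 × 10⁻⁴ → UNSTABLE
  213–249 m: −αΔT+βΔS = −(1.7 × 10⁻⁴)(-1.0)+(7.2 × 10⁻⁴)(+0.73) = 7.0 × 10⁻⁴ → stable
The 196–213 m interval has Δρ < 0: lighter water underlies denser water.

196–213 m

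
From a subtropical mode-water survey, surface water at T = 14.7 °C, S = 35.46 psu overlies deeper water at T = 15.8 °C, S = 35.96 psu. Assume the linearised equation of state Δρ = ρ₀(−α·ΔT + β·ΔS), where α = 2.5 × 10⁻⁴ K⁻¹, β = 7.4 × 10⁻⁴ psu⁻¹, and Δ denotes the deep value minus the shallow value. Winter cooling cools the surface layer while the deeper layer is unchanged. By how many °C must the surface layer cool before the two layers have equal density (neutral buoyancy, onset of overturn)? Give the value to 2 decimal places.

Neutral buoyancy requires Δρ = 0, i.e. −α(T_deep − T_surf′) + β(S_deep − S_surf) = 0.
T_surf′ = T_deep − (β/α)·ΔS = 15.8 − (7.4 × 10⁻⁴/2.5 × 10⁻⁴)·(+0.50) = 14.3200 °C.
Cooling required: 14.7 − (14.3200) = 0.3800 °C.

0.38 °C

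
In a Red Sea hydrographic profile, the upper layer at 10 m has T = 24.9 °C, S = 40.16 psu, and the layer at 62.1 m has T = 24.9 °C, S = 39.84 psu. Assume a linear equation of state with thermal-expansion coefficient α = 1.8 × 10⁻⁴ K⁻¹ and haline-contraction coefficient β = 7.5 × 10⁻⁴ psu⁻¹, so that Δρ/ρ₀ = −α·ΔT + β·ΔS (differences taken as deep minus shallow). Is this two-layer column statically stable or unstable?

unstable

ΔT = 24.9 − 24.9 = +0.0 K and ΔS = 39.84 − 40.16 = -0.32 psu (deep − shallow).
−αΔT = 0; βΔS = -2.40 × 10⁻⁴; sum Δρ/ρ₀ = -2.40 × 10⁻⁴.
Δρ/ρ₀ < 0, so Δρ < 0: deeper water is lighter → statically unstable; the column would overturn.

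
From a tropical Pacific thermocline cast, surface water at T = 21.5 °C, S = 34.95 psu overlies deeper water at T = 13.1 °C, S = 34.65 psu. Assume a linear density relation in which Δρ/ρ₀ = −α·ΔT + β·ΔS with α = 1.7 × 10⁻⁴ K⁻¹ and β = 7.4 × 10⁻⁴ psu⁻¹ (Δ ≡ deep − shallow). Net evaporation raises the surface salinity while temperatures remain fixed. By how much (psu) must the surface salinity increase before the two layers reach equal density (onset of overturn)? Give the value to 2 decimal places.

1.63 psu

Neutral buoyancy requires −α(T_deep − T_surf) + β(S_deep − S_surf′) = 0.
S_surf′ = S_deep − (α/β)·ΔT = 34.65 − (1.7 × 10⁻⁴/7.4 × 10⁻⁴)·(-8.4) = 36.5797 psu.
Increase required: 36.5797 − 34.95 = 1.6297 psu.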